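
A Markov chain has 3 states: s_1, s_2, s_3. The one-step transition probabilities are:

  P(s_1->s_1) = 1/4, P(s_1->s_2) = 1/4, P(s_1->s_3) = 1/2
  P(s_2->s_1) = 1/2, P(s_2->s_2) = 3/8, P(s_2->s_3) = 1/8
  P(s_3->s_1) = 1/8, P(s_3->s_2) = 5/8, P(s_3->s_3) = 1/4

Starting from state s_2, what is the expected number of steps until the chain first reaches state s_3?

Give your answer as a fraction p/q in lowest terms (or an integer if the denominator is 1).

Answer: 40/11

Derivation:
Let h_i = expected steps to first reach s_3 from state i.
Boundary: h_s_3 = 0.
First-step equations for the other states:
  h_s_1 = 1 + 1/4*h_s_1 + 1/4*h_s_2 + 1/2*h_s_3
  h_s_2 = 1 + 1/2*h_s_1 + 3/8*h_s_2 + 1/8*h_s_3

Substituting h_s_3 = 0 and rearranging gives the linear system (I - Q) h = 1:
  [3/4, -1/4] . (h_s_1, h_s_2) = 1
  [-1/2, 5/8] . (h_s_1, h_s_2) = 1

Solving yields:
  h_s_1 = 28/11
  h_s_2 = 40/11

Starting state is s_2, so the expected hitting time is h_s_2 = 40/11.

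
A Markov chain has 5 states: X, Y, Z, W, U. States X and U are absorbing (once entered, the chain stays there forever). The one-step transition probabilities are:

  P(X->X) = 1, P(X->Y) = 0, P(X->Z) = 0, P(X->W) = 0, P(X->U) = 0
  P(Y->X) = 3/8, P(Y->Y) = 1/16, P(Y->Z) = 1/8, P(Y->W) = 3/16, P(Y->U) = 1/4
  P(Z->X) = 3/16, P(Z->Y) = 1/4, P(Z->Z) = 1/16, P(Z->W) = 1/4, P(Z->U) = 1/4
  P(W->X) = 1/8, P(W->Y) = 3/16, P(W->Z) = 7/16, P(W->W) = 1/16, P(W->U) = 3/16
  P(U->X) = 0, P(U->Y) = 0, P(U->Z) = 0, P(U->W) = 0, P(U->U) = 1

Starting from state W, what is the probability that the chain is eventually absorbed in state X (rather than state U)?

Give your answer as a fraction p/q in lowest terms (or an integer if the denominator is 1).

Answer: 1205/2592

Derivation:
Let a_i = P(absorbed in X | start in state i).
Boundary conditions: a_X = 1, a_U = 0.
For each transient state i, a_i = sum_j P(i->j) * a_j:
  a_Y = 3/8*a_X + 1/16*a_Y + 1/8*a_Z + 3/16*a_W + 1/4*a_U
  a_Z = 3/16*a_X + 1/4*a_Y + 1/16*a_Z + 1/4*a_W + 1/4*a_U
  a_W = 1/8*a_X + 3/16*a_Y + 7/16*a_Z + 1/16*a_W + 3/16*a_U

Substituting a_X = 1 and a_U = 0, rearrange to (I - Q) a = r where r[i] = P(i -> X):
  [15/16, -1/8, -3/16] . (a_Y, a_Z, a_W) = 3/8
  [-1/4, 15/16, -1/4] . (a_Y, a_Z, a_W) = 3/16
  [-3/16, -7/16, 15/16] . (a_Y, a_Z, a_W) = 1/8

Solving yields:
  a_Y = 1441/2592
  a_Z = 17/36
  a_W = 1205/2592

Starting state is W, so the absorption probability is a_W = 1205/2592.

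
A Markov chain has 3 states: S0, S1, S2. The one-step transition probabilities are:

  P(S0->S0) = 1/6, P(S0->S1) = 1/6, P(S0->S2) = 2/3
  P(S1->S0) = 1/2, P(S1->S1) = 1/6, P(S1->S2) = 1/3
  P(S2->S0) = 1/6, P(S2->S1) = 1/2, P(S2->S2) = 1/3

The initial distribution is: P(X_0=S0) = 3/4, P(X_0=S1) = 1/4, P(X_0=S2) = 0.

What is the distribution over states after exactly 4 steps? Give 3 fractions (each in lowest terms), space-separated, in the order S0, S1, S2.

Answer: 29/108 49/162 139/324

Derivation:
Propagating the distribution step by step (d_{t+1} = d_t * P):
d_0 = (S0=3/4, S1=1/4, S2=0)
  d_1[S0] = 3/4*1/6 + 1/4*1/2 + 0*1/6 = 1/4
  d_1[S1] = 3/4*1/6 + 1/4*1/6 + 0*1/2 = 1/6
  d_1[S2] = 3/4*2/3 + 1/4*1/3 + 0*1/3 = 7/12
d_1 = (S0=1/4, S1=1/6, S2=7/12)
  d_2[S0] = 1/4*1/6 + 1/6*1/2 + 7/12*1/6 = 2/9
  d_2[S1] = 1/4*1/6 + 1/6*1/6 + 7/12*1/2 = 13/36
  d_2[S2] = 1/4*2/3 + 1/6*1/3 + 7/12*1/3 = 5/12
d_2 = (S0=2/9, S1=13/36, S2=5/12)
  d_3[S0] = 2/9*1/6 + 13/36*1/2 + 5/12*1/6 = 31/108
  d_3[S1] = 2/9*1/6 + 13/36*1/6 + 5/12*1/2 = 11/36
  d_3[S2] = 2/9*2/3 + 13/36*1/3 + 5/12*1/3 = 11/27
d_3 = (S0=31/108, S1=11/36, S2=11/27)
  d_4[S0] = 31/108*1/6 + 11/36*1/2 + 11/27*1/6 = 29/108
  d_4[S1] = 31/108*1/6 + 11/36*1/6 + 11/27*1/2 = 49/162
  d_4[S2] = 31/108*2/3 + 11/36*1/3 + 11/27*1/3 = 139/324
d_4 = (S0=29/108, S1=49/162, S2=139/324)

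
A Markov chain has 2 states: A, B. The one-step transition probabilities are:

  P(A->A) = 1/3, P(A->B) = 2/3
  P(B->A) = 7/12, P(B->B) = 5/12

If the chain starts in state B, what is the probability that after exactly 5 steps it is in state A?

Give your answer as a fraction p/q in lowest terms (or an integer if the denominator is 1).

Answer: 1435/3072

Derivation:
Computing P^5 by repeated multiplication:
P^1 =
  A: [1/3, 2/3]
  B: [7/12, 5/12]
P^2 =
  A: [1/2, 1/2]
  B: [7/16, 9/16]
P^3 =
  A: [11/24, 13/24]
  B: [91/192, 101/192]
P^4 =
  A: [15/32, 17/32]
  B: [119/256, 137/256]
P^5 =
  A: [179/384, 205/384]
  B: [1435/3072, 1637/3072]

(P^5)[B -> A] = 1435/3072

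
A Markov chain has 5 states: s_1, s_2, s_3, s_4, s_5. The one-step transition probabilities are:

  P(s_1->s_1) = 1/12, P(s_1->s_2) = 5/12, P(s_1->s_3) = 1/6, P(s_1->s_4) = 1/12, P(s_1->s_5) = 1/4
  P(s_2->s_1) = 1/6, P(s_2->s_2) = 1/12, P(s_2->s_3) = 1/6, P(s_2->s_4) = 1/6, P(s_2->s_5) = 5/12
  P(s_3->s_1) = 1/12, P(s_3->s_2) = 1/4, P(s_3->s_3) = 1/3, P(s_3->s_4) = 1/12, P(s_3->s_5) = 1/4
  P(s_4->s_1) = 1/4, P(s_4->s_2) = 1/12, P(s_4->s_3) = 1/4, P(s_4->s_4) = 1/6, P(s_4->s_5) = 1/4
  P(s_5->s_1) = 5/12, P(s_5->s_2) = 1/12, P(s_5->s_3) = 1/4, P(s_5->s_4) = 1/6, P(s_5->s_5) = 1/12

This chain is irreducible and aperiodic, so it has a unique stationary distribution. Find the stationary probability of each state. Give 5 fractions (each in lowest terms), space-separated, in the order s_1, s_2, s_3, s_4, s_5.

Answer: 2641/13118 178/937 3111/13118 1707/13118 3167/13118

Derivation:
The stationary distribution satisfies pi = pi * P, i.e.:
  pi_s_1 = 1/12*pi_s_1 + 1/6*pi_s_2 + 1/12*pi_s_3 + 1/4*pi_s_4 + 5/12*pi_s_5
  pi_s_2 = 5/12*pi_s_1 + 1/12*pi_s_2 + 1/4*pi_s_3 + 1/12*pi_s_4 + 1/12*pi_s_5
  pi_s_3 = 1/6*pi_s_1 + 1/6*pi_s_2 + 1/3*pi_s_3 + 1/4*pi_s_4 + 1/4*pi_s_5
  pi_s_4 = 1/12*pi_s_1 + 1/6*pi_s_2 + 1/12*pi_s_3 + 1/6*pi_s_4 + 1/6*pi_s_5
  pi_s_5 = 1/4*pi_s_1 + 5/12*pi_s_2 + 1/4*pi_s_3 + 1/4*pi_s_4 + 1/12*pi_s_5
with normalization: pi_s_1 + pi_s_2 + pi_s_3 + pi_s_4 + pi_s_5 = 1.

Using the first 4 balance equations plus normalization, the linear system A*pi = b is:
  [-11/12, 1/6, 1/12, 1/4, 5/12] . pi = 0
  [5/12, -11/12, 1/4, 1/12, 1/12] . pi = 0
  [1/6, 1/6, -2/3, 1/4, 1/4] . pi = 0
  [1/12, 1/6, 1/12, -5/6, 1/6] . pi = 0
  [1, 1, 1, 1, 1] . pi = 1

Solving yields:
  pi_s_1 = 2641/13118
  pi_s_2 = 178/937
  pi_s_3 = 3111/13118
  pi_s_4 = 1707/13118
  pi_s_5 = 3167/13118

Verification (pi * P):
  2641/13118*1/12 + 178/937*1/6 + 3111/13118*1/12 + 1707/13118*1/4 + 3167/13118*5/12 = 2641/13118 = pi_s_1  (ok)
  2641/13118*5/12 + 178/937*1/12 + 3111/13118*1/4 + 1707/13118*1/12 + 3167/13118*1/12 = 178/937 = pi_s_2  (ok)
  2641/13118*1/6 + 178/937*1/6 + 3111/13118*1/3 + 1707/13118*1/4 + 3167/13118*1/4 = 3111/13118 = pi_s_3  (ok)
  2641/13118*1/12 + 178/937*1/6 + 3111/13118*1/12 + 1707/13118*1/6 + 3167/13118*1/6 = 1707/13118 = pi_s_4  (ok)
  2641/13118*1/4 + 178/937*5/12 + 3111/13118*1/4 + 1707/13118*1/4 + 3167/13118*1/12 = 3167/13118 = pi_s_5  (ok)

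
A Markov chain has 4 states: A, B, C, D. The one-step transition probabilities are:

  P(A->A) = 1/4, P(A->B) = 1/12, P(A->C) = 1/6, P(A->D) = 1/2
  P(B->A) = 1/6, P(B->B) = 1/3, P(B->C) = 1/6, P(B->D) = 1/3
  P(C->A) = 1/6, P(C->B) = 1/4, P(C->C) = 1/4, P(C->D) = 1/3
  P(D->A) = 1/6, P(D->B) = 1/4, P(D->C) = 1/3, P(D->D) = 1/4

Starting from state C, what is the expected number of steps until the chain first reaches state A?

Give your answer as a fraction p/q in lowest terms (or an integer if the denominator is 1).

Let h_i = expected steps to first reach A from state i.
Boundary: h_A = 0.
First-step equations for the other states:
  h_B = 1 + 1/6*h_A + 1/3*h_B + 1/6*h_C + 1/3*h_D
  h_C = 1 + 1/6*h_A + 1/4*h_B + 1/4*h_C + 1/3*h_D
  h_D = 1 + 1/6*h_A + 1/4*h_B + 1/3*h_C + 1/4*h_D

Substituting h_A = 0 and rearranging gives the linear system (I - Q) h = 1:
  [2/3, -1/6, -1/3] . (h_B, h_C, h_D) = 1
  [-1/4, 3/4, -1/3] . (h_B, h_C, h_D) = 1
  [-1/4, -1/3, 3/4] . (h_B, h_C, h_D) = 1

Solving yields:
  h_B = 6
  h_C = 6
  h_D = 6

Starting state is C, so the expected hitting time is h_C = 6.

Answer: 6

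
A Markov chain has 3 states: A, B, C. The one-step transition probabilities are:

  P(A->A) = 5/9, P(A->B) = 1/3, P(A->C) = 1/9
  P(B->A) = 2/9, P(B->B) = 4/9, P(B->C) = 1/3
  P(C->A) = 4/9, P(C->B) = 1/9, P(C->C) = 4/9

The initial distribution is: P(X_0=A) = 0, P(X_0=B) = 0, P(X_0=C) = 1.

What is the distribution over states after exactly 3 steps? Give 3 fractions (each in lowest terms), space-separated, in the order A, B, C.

Propagating the distribution step by step (d_{t+1} = d_t * P):
d_0 = (A=0, B=0, C=1)
  d_1[A] = 0*5/9 + 0*2/9 + 1*4/9 = 4/9
  d_1[B] = 0*1/3 + 0*4/9 + 1*1/9 = 1/9
  d_1[C] = 0*1/9 + 0*1/3 + 1*4/9 = 4/9
d_1 = (A=4/9, B=1/9, C=4/9)
  d_2[A] = 4/9*5/9 + 1/9*2/9 + 4/9*4/9 = 38/81
  d_2[B] = 4/9*1/3 + 1/9*4/9 + 4/9*1/9 = 20/81
  d_2[C] = 4/9*1/9 + 1/9*1/3 + 4/9*4/9 = 23/81
d_2 = (A=38/81, B=20/81, C=23/81)
  d_3[A] = 38/81*5/9 + 20/81*2/9 + 23/81*4/9 = 322/729
  d_3[B] = 38/81*1/3 + 20/81*4/9 + 23/81*1/9 = 217/729
  d_3[C] = 38/81*1/9 + 20/81*1/3 + 23/81*4/9 = 190/729
d_3 = (A=322/729, B=217/729, C=190/729)

Answer: 322/729 217/729 190/729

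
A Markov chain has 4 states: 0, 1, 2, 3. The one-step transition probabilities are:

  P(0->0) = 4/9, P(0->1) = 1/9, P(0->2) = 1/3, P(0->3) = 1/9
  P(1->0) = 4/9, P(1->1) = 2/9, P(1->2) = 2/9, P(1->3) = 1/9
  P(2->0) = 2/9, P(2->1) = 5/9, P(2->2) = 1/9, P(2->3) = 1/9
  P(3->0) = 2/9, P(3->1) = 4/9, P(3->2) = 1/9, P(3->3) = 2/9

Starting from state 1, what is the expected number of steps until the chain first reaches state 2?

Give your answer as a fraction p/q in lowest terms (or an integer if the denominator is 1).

Answer: 216/55

Derivation:
Let h_i = expected steps to first reach 2 from state i.
Boundary: h_2 = 0.
First-step equations for the other states:
  h_0 = 1 + 4/9*h_0 + 1/9*h_1 + 1/3*h_2 + 1/9*h_3
  h_1 = 1 + 4/9*h_0 + 2/9*h_1 + 2/9*h_2 + 1/9*h_3
  h_3 = 1 + 2/9*h_0 + 4/9*h_1 + 1/9*h_2 + 2/9*h_3

Substituting h_2 = 0 and rearranging gives the linear system (I - Q) h = 1:
  [5/9, -1/9, -1/9] . (h_0, h_1, h_3) = 1
  [-4/9, 7/9, -1/9] . (h_0, h_1, h_3) = 1
  [-2/9, -4/9, 7/9] . (h_0, h_1, h_3) = 1

Solving yields:
  h_0 = 192/55
  h_1 = 216/55
  h_3 = 249/55

Starting state is 1, so the expected hitting time is h_1 = 216/55.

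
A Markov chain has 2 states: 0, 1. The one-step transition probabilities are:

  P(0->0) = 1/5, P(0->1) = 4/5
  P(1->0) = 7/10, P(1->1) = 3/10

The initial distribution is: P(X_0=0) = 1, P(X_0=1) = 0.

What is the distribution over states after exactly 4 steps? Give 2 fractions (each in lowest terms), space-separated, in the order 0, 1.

Answer: 1/2 1/2

Derivation:
Propagating the distribution step by step (d_{t+1} = d_t * P):
d_0 = (0=1, 1=0)
  d_1[0] = 1*1/5 + 0*7/10 = 1/5
  d_1[1] = 1*4/5 + 0*3/10 = 4/5
d_1 = (0=1/5, 1=4/5)
  d_2[0] = 1/5*1/5 + 4/5*7/10 = 3/5
  d_2[1] = 1/5*4/5 + 4/5*3/10 = 2/5
d_2 = (0=3/5, 1=2/5)
  d_3[0] = 3/5*1/5 + 2/5*7/10 = 2/5
  d_3[1] = 3/5*4/5 + 2/5*3/10 = 3/5
d_3 = (0=2/5, 1=3/5)
  d_4[0] = 2/5*1/5 + 3/5*7/10 = 1/2
  d_4[1] = 2/5*4/5 + 3/5*3/10 = 1/2
d_4 = (0=1/2, 1=1/2)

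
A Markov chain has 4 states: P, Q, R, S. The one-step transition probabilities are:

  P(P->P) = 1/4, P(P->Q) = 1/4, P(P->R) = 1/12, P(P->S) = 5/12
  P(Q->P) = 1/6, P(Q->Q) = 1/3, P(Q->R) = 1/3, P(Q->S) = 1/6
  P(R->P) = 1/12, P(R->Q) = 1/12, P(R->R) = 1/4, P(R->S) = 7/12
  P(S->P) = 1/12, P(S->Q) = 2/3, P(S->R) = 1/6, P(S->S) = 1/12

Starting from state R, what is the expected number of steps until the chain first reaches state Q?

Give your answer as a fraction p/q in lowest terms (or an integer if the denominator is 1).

Let h_i = expected steps to first reach Q from state i.
Boundary: h_Q = 0.
First-step equations for the other states:
  h_P = 1 + 1/4*h_P + 1/4*h_Q + 1/12*h_R + 5/12*h_S
  h_R = 1 + 1/12*h_P + 1/12*h_Q + 1/4*h_R + 7/12*h_S
  h_S = 1 + 1/12*h_P + 2/3*h_Q + 1/6*h_R + 1/12*h_S

Substituting h_Q = 0 and rearranging gives the linear system (I - Q) h = 1:
  [3/4, -1/12, -5/12] . (h_P, h_R, h_S) = 1
  [-1/12, 3/4, -7/12] . (h_P, h_R, h_S) = 1
  [-1/12, -1/6, 11/12] . (h_P, h_R, h_S) = 1

Solving yields:
  h_P = 474/173
  h_R = 540/173
  h_S = 330/173

Starting state is R, so the expected hitting time is h_R = 540/173.

Answer: 540/173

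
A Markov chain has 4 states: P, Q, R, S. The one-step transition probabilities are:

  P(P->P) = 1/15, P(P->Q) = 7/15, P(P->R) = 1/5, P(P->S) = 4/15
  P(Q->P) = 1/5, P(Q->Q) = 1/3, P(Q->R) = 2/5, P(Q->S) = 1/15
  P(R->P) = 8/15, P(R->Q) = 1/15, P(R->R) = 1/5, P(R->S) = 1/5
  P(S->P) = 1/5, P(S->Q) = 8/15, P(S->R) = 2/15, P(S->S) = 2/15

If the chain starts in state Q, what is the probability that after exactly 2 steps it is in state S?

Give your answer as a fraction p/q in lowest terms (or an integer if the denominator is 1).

Answer: 37/225

Derivation:
Computing P^2 by repeated multiplication:
P^1 =
  P: [1/15, 7/15, 1/5, 4/15]
  Q: [1/5, 1/3, 2/5, 1/15]
  R: [8/15, 1/15, 1/5, 1/5]
  S: [1/5, 8/15, 2/15, 2/15]
P^2 =
  P: [58/225, 77/225, 62/225, 28/225]
  Q: [23/75, 4/15, 59/225, 37/225]
  R: [44/225, 88/225, 1/5, 16/75]
  S: [49/225, 79/225, 67/225, 2/15]

(P^2)[Q -> S] = 37/225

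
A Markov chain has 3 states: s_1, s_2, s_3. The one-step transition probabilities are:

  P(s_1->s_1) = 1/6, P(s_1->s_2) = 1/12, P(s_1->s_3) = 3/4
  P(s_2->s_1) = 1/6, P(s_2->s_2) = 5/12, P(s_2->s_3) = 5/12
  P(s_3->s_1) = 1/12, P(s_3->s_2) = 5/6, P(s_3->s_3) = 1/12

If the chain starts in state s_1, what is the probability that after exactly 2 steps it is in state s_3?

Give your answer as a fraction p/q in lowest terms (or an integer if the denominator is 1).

Answer: 2/9

Derivation:
Computing P^2 by repeated multiplication:
P^1 =
  s_1: [1/6, 1/12, 3/4]
  s_2: [1/6, 5/12, 5/12]
  s_3: [1/12, 5/6, 1/12]
P^2 =
  s_1: [5/48, 97/144, 2/9]
  s_2: [19/144, 77/144, 1/3]
  s_3: [23/144, 61/144, 5/12]

(P^2)[s_1 -> s_3] = 2/9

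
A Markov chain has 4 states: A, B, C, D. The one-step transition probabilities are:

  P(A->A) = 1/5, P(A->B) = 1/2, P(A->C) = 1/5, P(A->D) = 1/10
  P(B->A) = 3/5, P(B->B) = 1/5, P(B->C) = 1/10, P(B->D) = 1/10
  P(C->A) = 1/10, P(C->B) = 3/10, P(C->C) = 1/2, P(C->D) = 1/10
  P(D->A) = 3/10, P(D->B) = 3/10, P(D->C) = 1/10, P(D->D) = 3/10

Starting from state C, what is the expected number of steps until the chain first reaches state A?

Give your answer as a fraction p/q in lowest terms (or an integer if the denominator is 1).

Let h_i = expected steps to first reach A from state i.
Boundary: h_A = 0.
First-step equations for the other states:
  h_B = 1 + 3/5*h_A + 1/5*h_B + 1/10*h_C + 1/10*h_D
  h_C = 1 + 1/10*h_A + 3/10*h_B + 1/2*h_C + 1/10*h_D
  h_D = 1 + 3/10*h_A + 3/10*h_B + 1/10*h_C + 3/10*h_D

Substituting h_A = 0 and rearranging gives the linear system (I - Q) h = 1:
  [4/5, -1/10, -1/10] . (h_B, h_C, h_D) = 1
  [-3/10, 1/2, -1/10] . (h_B, h_C, h_D) = 1
  [-3/10, -1/10, 7/10] . (h_B, h_C, h_D) = 1

Solving yields:
  h_B = 48/23
  h_C = 88/23
  h_D = 66/23

Starting state is C, so the expected hitting time is h_C = 88/23.

Answer: 88/23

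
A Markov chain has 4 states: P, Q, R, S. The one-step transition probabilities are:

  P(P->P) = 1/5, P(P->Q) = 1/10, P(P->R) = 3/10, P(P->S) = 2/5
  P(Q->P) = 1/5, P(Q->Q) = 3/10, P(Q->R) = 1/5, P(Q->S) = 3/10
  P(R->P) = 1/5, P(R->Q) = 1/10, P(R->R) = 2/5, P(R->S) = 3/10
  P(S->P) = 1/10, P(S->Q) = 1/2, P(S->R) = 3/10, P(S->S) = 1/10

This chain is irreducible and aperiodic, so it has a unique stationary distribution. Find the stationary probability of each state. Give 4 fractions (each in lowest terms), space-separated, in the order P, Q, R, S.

The stationary distribution satisfies pi = pi * P, i.e.:
  pi_P = 1/5*pi_P + 1/5*pi_Q + 1/5*pi_R + 1/10*pi_S
  pi_Q = 1/10*pi_P + 3/10*pi_Q + 1/10*pi_R + 1/2*pi_S
  pi_R = 3/10*pi_P + 1/5*pi_Q + 2/5*pi_R + 3/10*pi_S
  pi_S = 2/5*pi_P + 3/10*pi_Q + 3/10*pi_R + 1/10*pi_S
with normalization: pi_P + pi_Q + pi_R + pi_S = 1.

Using the first 3 balance equations plus normalization, the linear system A*pi = b is:
  [-4/5, 1/5, 1/5, 1/10] . pi = 0
  [1/10, -7/10, 1/10, 1/2] . pi = 0
  [3/10, 1/5, -3/5, 3/10] . pi = 0
  [1, 1, 1, 1] . pi = 1

Solving yields:
  pi_P = 21/121
  pi_Q = 249/968
  pi_R = 295/968
  pi_S = 32/121

Verification (pi * P):
  21/121*1/5 + 249/968*1/5 + 295/968*1/5 + 32/121*1/10 = 21/121 = pi_P  (ok)
  21/121*1/10 + 249/968*3/10 + 295/968*1/10 + 32/121*1/2 = 249/968 = pi_Q  (ok)
  21/121*3/10 + 249/968*1/5 + 295/968*2/5 + 32/121*3/10 = 295/968 = pi_R  (ok)
  21/121*2/5 + 249/968*3/10 + 295/968*3/10 + 32/121*1/10 = 32/121 = pi_S  (ok)

Answer: 21/121 249/968 295/968 32/121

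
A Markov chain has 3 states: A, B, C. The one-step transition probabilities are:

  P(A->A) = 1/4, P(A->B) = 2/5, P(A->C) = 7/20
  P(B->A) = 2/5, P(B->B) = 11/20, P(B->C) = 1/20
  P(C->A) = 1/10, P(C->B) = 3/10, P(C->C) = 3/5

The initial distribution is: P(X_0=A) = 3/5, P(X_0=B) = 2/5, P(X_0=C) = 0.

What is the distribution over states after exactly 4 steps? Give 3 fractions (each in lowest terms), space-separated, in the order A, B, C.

Answer: 43753/160000 87527/200000 231127/800000

Derivation:
Propagating the distribution step by step (d_{t+1} = d_t * P):
d_0 = (A=3/5, B=2/5, C=0)
  d_1[A] = 3/5*1/4 + 2/5*2/5 + 0*1/10 = 31/100
  d_1[B] = 3/5*2/5 + 2/5*11/20 + 0*3/10 = 23/50
  d_1[C] = 3/5*7/20 + 2/5*1/20 + 0*3/5 = 23/100
d_1 = (A=31/100, B=23/50, C=23/100)
  d_2[A] = 31/100*1/4 + 23/50*2/5 + 23/100*1/10 = 569/2000
  d_2[B] = 31/100*2/5 + 23/50*11/20 + 23/100*3/10 = 223/500
  d_2[C] = 31/100*7/20 + 23/50*1/20 + 23/100*3/5 = 539/2000
d_2 = (A=569/2000, B=223/500, C=539/2000)
  d_3[A] = 569/2000*1/4 + 223/500*2/5 + 539/2000*1/10 = 11059/40000
  d_3[B] = 569/2000*2/5 + 223/500*11/20 + 539/2000*3/10 = 8799/20000
  d_3[C] = 569/2000*7/20 + 223/500*1/20 + 539/2000*3/5 = 11343/40000
d_3 = (A=11059/40000, B=8799/20000, C=11343/40000)
  d_4[A] = 11059/40000*1/4 + 8799/20000*2/5 + 11343/40000*1/10 = 43753/160000
  d_4[B] = 11059/40000*2/5 + 8799/20000*11/20 + 11343/40000*3/10 = 87527/200000
  d_4[C] = 11059/40000*7/20 + 8799/20000*1/20 + 11343/40000*3/5 = 231127/800000
d_4 = (A=43753/160000, B=87527/200000, C=231127/800000)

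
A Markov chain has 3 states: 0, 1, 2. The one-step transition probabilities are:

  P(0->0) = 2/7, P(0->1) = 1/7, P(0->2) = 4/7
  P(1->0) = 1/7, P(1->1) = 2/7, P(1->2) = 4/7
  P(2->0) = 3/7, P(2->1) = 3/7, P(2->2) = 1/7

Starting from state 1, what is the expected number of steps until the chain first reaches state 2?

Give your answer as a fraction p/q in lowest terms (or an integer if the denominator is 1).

Answer: 7/4

Derivation:
Let h_i = expected steps to first reach 2 from state i.
Boundary: h_2 = 0.
First-step equations for the other states:
  h_0 = 1 + 2/7*h_0 + 1/7*h_1 + 4/7*h_2
  h_1 = 1 + 1/7*h_0 + 2/7*h_1 + 4/7*h_2

Substituting h_2 = 0 and rearranging gives the linear system (I - Q) h = 1:
  [5/7, -1/7] . (h_0, h_1) = 1
  [-1/7, 5/7] . (h_0, h_1) = 1

Solving yields:
  h_0 = 7/4
  h_1 = 7/4

Starting state is 1, so the expected hitting time is h_1 = 7/4.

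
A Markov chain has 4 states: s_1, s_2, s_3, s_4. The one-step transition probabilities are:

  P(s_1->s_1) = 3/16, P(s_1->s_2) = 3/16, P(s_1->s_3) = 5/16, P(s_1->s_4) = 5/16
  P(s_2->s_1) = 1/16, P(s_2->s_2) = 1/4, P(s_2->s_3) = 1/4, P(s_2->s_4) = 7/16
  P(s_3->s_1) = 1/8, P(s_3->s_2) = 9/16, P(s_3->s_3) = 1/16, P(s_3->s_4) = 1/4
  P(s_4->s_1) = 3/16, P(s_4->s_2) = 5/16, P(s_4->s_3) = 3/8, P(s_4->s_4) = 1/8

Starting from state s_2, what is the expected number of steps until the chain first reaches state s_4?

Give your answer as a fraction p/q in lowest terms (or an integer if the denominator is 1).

Let h_i = expected steps to first reach s_4 from state i.
Boundary: h_s_4 = 0.
First-step equations for the other states:
  h_s_1 = 1 + 3/16*h_s_1 + 3/16*h_s_2 + 5/16*h_s_3 + 5/16*h_s_4
  h_s_2 = 1 + 1/16*h_s_1 + 1/4*h_s_2 + 1/4*h_s_3 + 7/16*h_s_4
  h_s_3 = 1 + 1/8*h_s_1 + 9/16*h_s_2 + 1/16*h_s_3 + 1/4*h_s_4

Substituting h_s_4 = 0 and rearranging gives the linear system (I - Q) h = 1:
  [13/16, -3/16, -5/16] . (h_s_1, h_s_2, h_s_3) = 1
  [-1/16, 3/4, -1/4] . (h_s_1, h_s_2, h_s_3) = 1
  [-1/8, -9/16, 15/16] . (h_s_1, h_s_2, h_s_3) = 1

Solving yields:
  h_s_1 = 272/91
  h_s_2 = 2120/819
  h_s_3 = 824/273

Starting state is s_2, so the expected hitting time is h_s_2 = 2120/819.

Answer: 2120/819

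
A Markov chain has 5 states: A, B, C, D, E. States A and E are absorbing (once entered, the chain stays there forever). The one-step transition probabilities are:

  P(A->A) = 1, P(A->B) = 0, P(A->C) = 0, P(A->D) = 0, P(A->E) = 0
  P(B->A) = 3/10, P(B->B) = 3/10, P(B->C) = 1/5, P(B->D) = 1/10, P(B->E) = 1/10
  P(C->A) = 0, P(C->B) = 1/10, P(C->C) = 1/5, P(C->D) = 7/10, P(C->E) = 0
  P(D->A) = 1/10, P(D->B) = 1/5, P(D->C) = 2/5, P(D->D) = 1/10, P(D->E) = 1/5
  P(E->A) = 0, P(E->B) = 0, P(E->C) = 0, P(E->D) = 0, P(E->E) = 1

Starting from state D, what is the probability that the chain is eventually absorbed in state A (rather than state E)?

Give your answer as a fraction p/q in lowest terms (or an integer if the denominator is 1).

Let a_i = P(absorbed in A | start in state i).
Boundary conditions: a_A = 1, a_E = 0.
For each transient state i, a_i = sum_j P(i->j) * a_j:
  a_B = 3/10*a_A + 3/10*a_B + 1/5*a_C + 1/10*a_D + 1/10*a_E
  a_C = 0*a_A + 1/10*a_B + 1/5*a_C + 7/10*a_D + 0*a_E
  a_D = 1/10*a_A + 1/5*a_B + 2/5*a_C + 1/10*a_D + 1/5*a_E

Substituting a_A = 1 and a_E = 0, rearrange to (I - Q) a = r where r[i] = P(i -> A):
  [7/10, -1/5, -1/10] . (a_B, a_C, a_D) = 3/10
  [-1/10, 4/5, -7/10] . (a_B, a_C, a_D) = 0
  [-1/5, -2/5, 9/10] . (a_B, a_C, a_D) = 1/10

Solving yields:
  a_B = 7/11
  a_C = 119/242
  a_D = 57/121

Starting state is D, so the absorption probability is a_D = 57/121.

Answer: 57/121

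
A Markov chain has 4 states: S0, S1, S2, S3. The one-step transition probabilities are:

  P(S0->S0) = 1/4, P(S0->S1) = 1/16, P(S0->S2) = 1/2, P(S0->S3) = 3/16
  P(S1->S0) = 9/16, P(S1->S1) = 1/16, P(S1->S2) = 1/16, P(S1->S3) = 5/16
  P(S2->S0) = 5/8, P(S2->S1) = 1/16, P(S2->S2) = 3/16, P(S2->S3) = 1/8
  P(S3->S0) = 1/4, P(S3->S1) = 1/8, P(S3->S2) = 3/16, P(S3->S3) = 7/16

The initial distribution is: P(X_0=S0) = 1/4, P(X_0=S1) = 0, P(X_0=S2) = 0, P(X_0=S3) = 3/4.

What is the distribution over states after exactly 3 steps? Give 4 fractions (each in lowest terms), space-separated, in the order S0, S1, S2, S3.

Answer: 1521/4096 1309/16384 4861/16384 2065/8192

Derivation:
Propagating the distribution step by step (d_{t+1} = d_t * P):
d_0 = (S0=1/4, S1=0, S2=0, S3=3/4)
  d_1[S0] = 1/4*1/4 + 0*9/16 + 0*5/8 + 3/4*1/4 = 1/4
  d_1[S1] = 1/4*1/16 + 0*1/16 + 0*1/16 + 3/4*1/8 = 7/64
  d_1[S2] = 1/4*1/2 + 0*1/16 + 0*3/16 + 3/4*3/16 = 17/64
  d_1[S3] = 1/4*3/16 + 0*5/16 + 0*1/8 + 3/4*7/16 = 3/8
d_1 = (S0=1/4, S1=7/64, S2=17/64, S3=3/8)
  d_2[S0] = 1/4*1/4 + 7/64*9/16 + 17/64*5/8 + 3/8*1/4 = 393/1024
  d_2[S1] = 1/4*1/16 + 7/64*1/16 + 17/64*1/16 + 3/8*1/8 = 11/128
  d_2[S2] = 1/4*1/2 + 7/64*1/16 + 17/64*3/16 + 3/8*3/16 = 129/512
  d_2[S3] = 1/4*3/16 + 7/64*5/16 + 17/64*1/8 + 3/8*7/16 = 285/1024
d_2 = (S0=393/1024, S1=11/128, S2=129/512, S3=285/1024)
  d_3[S0] = 393/1024*1/4 + 11/128*9/16 + 129/512*5/8 + 285/1024*1/4 = 1521/4096
  d_3[S1] = 393/1024*1/16 + 11/128*1/16 + 129/512*1/16 + 285/1024*1/8 = 1309/16384
  d_3[S2] = 393/1024*1/2 + 11/128*1/16 + 129/512*3/16 + 285/1024*3/16 = 4861/16384
  d_3[S3] = 393/1024*3/16 + 11/128*5/16 + 129/512*1/8 + 285/1024*7/16 = 2065/8192
d_3 = (S0=1521/4096, S1=1309/16384, S2=4861/16384, S3=2065/8192)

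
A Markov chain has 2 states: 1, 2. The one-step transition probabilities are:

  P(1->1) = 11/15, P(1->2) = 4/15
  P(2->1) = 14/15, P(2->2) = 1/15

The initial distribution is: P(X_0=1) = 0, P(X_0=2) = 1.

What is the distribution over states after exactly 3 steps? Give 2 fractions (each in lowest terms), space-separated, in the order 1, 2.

Propagating the distribution step by step (d_{t+1} = d_t * P):
d_0 = (1=0, 2=1)
  d_1[1] = 0*11/15 + 1*14/15 = 14/15
  d_1[2] = 0*4/15 + 1*1/15 = 1/15
d_1 = (1=14/15, 2=1/15)
  d_2[1] = 14/15*11/15 + 1/15*14/15 = 56/75
  d_2[2] = 14/15*4/15 + 1/15*1/15 = 19/75
d_2 = (1=56/75, 2=19/75)
  d_3[1] = 56/75*11/15 + 19/75*14/15 = 98/125
  d_3[2] = 56/75*4/15 + 19/75*1/15 = 27/125
d_3 = (1=98/125, 2=27/125)

Answer: 98/125 27/125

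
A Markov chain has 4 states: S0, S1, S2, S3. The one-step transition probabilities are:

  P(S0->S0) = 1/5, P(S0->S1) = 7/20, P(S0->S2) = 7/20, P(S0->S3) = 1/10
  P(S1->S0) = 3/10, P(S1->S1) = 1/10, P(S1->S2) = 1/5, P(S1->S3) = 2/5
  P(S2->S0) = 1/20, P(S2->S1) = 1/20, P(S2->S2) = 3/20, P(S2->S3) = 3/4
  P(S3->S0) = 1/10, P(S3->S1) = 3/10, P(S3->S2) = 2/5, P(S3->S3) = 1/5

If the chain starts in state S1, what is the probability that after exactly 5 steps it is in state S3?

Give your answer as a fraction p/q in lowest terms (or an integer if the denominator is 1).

Computing P^5 by repeated multiplication:
P^1 =
  S0: [1/5, 7/20, 7/20, 1/10]
  S1: [3/10, 1/10, 1/5, 2/5]
  S2: [1/20, 1/20, 3/20, 3/4]
  S3: [1/10, 3/10, 2/5, 1/5]
P^2 =
  S0: [69/400, 61/400, 93/400, 177/400]
  S1: [7/50, 49/200, 63/200, 3/10]
  S2: [43/400, 51/200, 7/20, 23/80]
  S3: [3/20, 29/200, 47/200, 47/100]
P^3 =
  S0: [1089/8000, 11/50, 1211/4000, 2729/8000]
  S1: [589/4000, 717/4000, 1061/4000, 1633/4000]
  S2: [577/4000, 267/1600, 2049/8000, 1731/4000]
  S3: [529/4000, 879/4000, 1219/4000, 1373/4000]
P^4 =
  S0: [5699/40000, 29939/160000, 43761/160000, 3969/10000]
  S1: [2197/16000, 513/2500, 11619/40000, 29361/80000]
  S2: [21599/160000, 33569/160000, 47261/160000, 57571/160000]
  S3: [2271/16000, 7459/40000, 1093/4000, 31867/80000]
P^5 =
  S0: [441587/3200000, 128847/640000, 918643/3200000, 239107/640000]
  S1: [56099/400000, 309131/1600000, 447161/1600000, 38707/100000]
  S2: [450213/3200000, 305509/1600000, 44391/160000, 1250949/3200000]
  S3: [110261/800000, 322383/1600000, 459673/1600000, 298711/800000]

(P^5)[S1 -> S3] = 38707/100000

Answer: 38707/100000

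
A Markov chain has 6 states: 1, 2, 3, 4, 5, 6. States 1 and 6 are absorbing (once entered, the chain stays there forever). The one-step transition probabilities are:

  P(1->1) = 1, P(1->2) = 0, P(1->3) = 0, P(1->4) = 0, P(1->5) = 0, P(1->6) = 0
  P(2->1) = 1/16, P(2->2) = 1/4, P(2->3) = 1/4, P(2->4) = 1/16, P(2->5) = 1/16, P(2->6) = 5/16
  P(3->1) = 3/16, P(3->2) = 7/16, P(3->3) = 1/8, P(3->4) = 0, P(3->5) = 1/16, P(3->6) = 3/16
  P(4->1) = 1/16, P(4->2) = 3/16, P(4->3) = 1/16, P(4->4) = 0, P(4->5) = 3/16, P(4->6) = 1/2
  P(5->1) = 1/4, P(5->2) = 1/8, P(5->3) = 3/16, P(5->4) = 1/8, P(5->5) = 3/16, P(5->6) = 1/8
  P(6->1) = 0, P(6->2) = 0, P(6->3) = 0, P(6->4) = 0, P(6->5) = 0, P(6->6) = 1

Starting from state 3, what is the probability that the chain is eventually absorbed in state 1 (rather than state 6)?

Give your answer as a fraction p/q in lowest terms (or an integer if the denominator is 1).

Answer: 3298/8623

Derivation:
Let a_i = P(absorbed in 1 | start in state i).
Boundary conditions: a_1 = 1, a_6 = 0.
For each transient state i, a_i = sum_j P(i->j) * a_j:
  a_2 = 1/16*a_1 + 1/4*a_2 + 1/4*a_3 + 1/16*a_4 + 1/16*a_5 + 5/16*a_6
  a_3 = 3/16*a_1 + 7/16*a_2 + 1/8*a_3 + 0*a_4 + 1/16*a_5 + 3/16*a_6
  a_4 = 1/16*a_1 + 3/16*a_2 + 1/16*a_3 + 0*a_4 + 3/16*a_5 + 1/2*a_6
  a_5 = 1/4*a_1 + 1/8*a_2 + 3/16*a_3 + 1/8*a_4 + 3/16*a_5 + 1/8*a_6

Substituting a_1 = 1 and a_6 = 0, rearrange to (I - Q) a = r where r[i] = P(i -> 1):
  [3/4, -1/4, -1/16, -1/16] . (a_2, a_3, a_4, a_5) = 1/16
  [-7/16, 7/8, 0, -1/16] . (a_2, a_3, a_4, a_5) = 3/16
  [-3/16, -1/16, 1, -3/16] . (a_2, a_3, a_4, a_5) = 1/16
  [-1/8, -3/16, -1/8, 13/16] . (a_2, a_3, a_4, a_5) = 1/4

Solving yields:
  a_2 = 2319/8623
  a_3 = 3298/8623
  a_4 = 1943/8623
  a_5 = 4070/8623

Starting state is 3, so the absorption probability is a_3 = 3298/8623.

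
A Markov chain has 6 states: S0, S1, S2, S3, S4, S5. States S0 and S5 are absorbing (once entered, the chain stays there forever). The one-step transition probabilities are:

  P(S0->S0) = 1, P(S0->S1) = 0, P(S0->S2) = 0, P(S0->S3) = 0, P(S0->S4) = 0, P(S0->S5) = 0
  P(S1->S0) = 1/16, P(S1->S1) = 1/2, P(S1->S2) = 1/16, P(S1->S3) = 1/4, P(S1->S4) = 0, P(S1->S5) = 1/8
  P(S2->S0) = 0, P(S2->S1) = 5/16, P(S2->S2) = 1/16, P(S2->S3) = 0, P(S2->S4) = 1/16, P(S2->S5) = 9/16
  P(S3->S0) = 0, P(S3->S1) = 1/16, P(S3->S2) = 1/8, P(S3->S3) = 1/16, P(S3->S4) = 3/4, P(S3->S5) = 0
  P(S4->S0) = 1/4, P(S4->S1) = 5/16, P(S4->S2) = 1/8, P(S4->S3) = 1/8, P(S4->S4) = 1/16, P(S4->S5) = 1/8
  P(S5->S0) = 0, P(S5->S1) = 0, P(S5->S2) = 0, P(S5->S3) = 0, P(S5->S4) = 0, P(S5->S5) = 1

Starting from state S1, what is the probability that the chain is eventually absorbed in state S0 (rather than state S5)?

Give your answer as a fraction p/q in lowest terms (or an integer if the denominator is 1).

Answer: 5953/17154

Derivation:
Let a_i = P(absorbed in S0 | start in state i).
Boundary conditions: a_S0 = 1, a_S5 = 0.
For each transient state i, a_i = sum_j P(i->j) * a_j:
  a_S1 = 1/16*a_S0 + 1/2*a_S1 + 1/16*a_S2 + 1/4*a_S3 + 0*a_S4 + 1/8*a_S5
  a_S2 = 0*a_S0 + 5/16*a_S1 + 1/16*a_S2 + 0*a_S3 + 1/16*a_S4 + 9/16*a_S5
  a_S3 = 0*a_S0 + 1/16*a_S1 + 1/8*a_S2 + 1/16*a_S3 + 3/4*a_S4 + 0*a_S5
  a_S4 = 1/4*a_S0 + 5/16*a_S1 + 1/8*a_S2 + 1/8*a_S3 + 1/16*a_S4 + 1/8*a_S5

Substituting a_S0 = 1 and a_S5 = 0, rearrange to (I - Q) a = r where r[i] = P(i -> S0):
  [1/2, -1/16, -1/4, 0] . (a_S1, a_S2, a_S3, a_S4) = 1/16
  [-5/16, 15/16, 0, -1/16] . (a_S1, a_S2, a_S3, a_S4) = 0
  [-1/16, -1/8, 15/16, -3/4] . (a_S1, a_S2, a_S3, a_S4) = 0
  [-5/16, -1/8, -1/8, 15/16] . (a_S1, a_S2, a_S3, a_S4) = 1/4

Solving yields:
  a_S1 = 5953/17154
  a_S2 = 1253/8577
  a_S3 = 6991/17154
  a_S4 = 7825/17154

Starting state is S1, so the absorption probability is a_S1 = 5953/17154.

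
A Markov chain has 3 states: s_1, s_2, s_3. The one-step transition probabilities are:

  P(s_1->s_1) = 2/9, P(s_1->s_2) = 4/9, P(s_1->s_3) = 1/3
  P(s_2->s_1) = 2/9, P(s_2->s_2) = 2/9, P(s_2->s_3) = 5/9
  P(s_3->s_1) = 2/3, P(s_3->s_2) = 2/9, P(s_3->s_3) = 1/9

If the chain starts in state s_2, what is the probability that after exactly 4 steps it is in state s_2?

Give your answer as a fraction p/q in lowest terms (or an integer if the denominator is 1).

Computing P^4 by repeated multiplication:
P^1 =
  s_1: [2/9, 4/9, 1/3]
  s_2: [2/9, 2/9, 5/9]
  s_3: [2/3, 2/9, 1/9]
P^2 =
  s_1: [10/27, 22/81, 29/81]
  s_2: [38/81, 22/81, 7/27]
  s_3: [22/81, 10/27, 29/81]
P^3 =
  s_1: [278/729, 74/243, 229/729]
  s_2: [82/243, 238/729, 245/729]
  s_3: [278/729, 206/729, 245/729]
P^4 =
  s_1: [2374/6561, 2014/6561, 2173/6561]
  s_2: [2438/6561, 650/2187, 2173/6561]
  s_3: [2438/6561, 2014/6561, 703/2187]

(P^4)[s_2 -> s_2] = 650/2187

Answer: 650/2187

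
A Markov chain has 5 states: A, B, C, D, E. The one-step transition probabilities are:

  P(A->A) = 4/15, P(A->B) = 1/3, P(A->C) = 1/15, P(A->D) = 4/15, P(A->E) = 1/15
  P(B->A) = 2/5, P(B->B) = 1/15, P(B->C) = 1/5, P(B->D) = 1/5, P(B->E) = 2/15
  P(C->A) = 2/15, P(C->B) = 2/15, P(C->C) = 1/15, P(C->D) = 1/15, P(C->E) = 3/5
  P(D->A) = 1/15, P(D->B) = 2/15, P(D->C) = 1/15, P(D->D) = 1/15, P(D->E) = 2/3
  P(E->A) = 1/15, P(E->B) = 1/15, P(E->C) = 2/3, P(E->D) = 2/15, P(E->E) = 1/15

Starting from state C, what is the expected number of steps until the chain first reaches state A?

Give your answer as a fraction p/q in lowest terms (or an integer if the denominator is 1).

Answer: 16203/2095

Derivation:
Let h_i = expected steps to first reach A from state i.
Boundary: h_A = 0.
First-step equations for the other states:
  h_B = 1 + 2/5*h_A + 1/15*h_B + 1/5*h_C + 1/5*h_D + 2/15*h_E
  h_C = 1 + 2/15*h_A + 2/15*h_B + 1/15*h_C + 1/15*h_D + 3/5*h_E
  h_D = 1 + 1/15*h_A + 2/15*h_B + 1/15*h_C + 1/15*h_D + 2/3*h_E
  h_E = 1 + 1/15*h_A + 1/15*h_B + 2/3*h_C + 2/15*h_D + 1/15*h_E

Substituting h_A = 0 and rearranging gives the linear system (I - Q) h = 1:
  [14/15, -1/5, -1/5, -2/15] . (h_B, h_C, h_D, h_E) = 1
  [-2/15, 14/15, -1/15, -3/5] . (h_B, h_C, h_D, h_E) = 1
  [-2/15, -1/15, 14/15, -2/3] . (h_B, h_C, h_D, h_E) = 1
  [-1/15, -2/3, -2/15, 14/15] . (h_B, h_C, h_D, h_E) = 1

Solving yields:
  h_B = 11883/2095
  h_C = 16203/2095
  h_D = 17346/2095
  h_E = 3429/419

Starting state is C, so the expected hitting time is h_C = 16203/2095.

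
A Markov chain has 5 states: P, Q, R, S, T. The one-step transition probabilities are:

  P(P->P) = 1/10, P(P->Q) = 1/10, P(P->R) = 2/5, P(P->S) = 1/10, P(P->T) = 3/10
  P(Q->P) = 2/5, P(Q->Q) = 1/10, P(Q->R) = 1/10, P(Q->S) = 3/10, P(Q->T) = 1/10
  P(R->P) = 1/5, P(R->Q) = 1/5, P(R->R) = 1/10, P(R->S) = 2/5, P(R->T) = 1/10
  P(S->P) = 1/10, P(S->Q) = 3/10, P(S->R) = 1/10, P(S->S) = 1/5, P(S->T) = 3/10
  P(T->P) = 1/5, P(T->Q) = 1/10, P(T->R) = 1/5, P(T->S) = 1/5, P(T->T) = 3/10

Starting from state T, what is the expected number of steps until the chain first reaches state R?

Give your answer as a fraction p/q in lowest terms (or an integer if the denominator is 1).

Let h_i = expected steps to first reach R from state i.
Boundary: h_R = 0.
First-step equations for the other states:
  h_P = 1 + 1/10*h_P + 1/10*h_Q + 2/5*h_R + 1/10*h_S + 3/10*h_T
  h_Q = 1 + 2/5*h_P + 1/10*h_Q + 1/10*h_R + 3/10*h_S + 1/10*h_T
  h_S = 1 + 1/10*h_P + 3/10*h_Q + 1/10*h_R + 1/5*h_S + 3/10*h_T
  h_T = 1 + 1/5*h_P + 1/10*h_Q + 1/5*h_R + 1/5*h_S + 3/10*h_T

Substituting h_R = 0 and rearranging gives the linear system (I - Q) h = 1:
  [9/10, -1/10, -1/10, -3/10] . (h_P, h_Q, h_S, h_T) = 1
  [-2/5, 9/10, -3/10, -1/10] . (h_P, h_Q, h_S, h_T) = 1
  [-1/10, -3/10, 4/5, -3/10] . (h_P, h_Q, h_S, h_T) = 1
  [-1/5, -1/10, -1/5, 7/10] . (h_P, h_Q, h_S, h_T) = 1

Solving yields:
  h_P = 540/137
  h_Q = 720/137
  h_S = 760/137
  h_T = 670/137

Starting state is T, so the expected hitting time is h_T = 670/137.

Answer: 670/137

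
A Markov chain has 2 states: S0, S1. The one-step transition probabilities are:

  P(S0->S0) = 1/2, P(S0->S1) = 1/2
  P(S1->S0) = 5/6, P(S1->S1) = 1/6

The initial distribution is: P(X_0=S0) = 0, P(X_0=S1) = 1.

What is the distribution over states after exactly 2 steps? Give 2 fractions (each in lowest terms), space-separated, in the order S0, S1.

Answer: 5/9 4/9

Derivation:
Propagating the distribution step by step (d_{t+1} = d_t * P):
d_0 = (S0=0, S1=1)
  d_1[S0] = 0*1/2 + 1*5/6 = 5/6
  d_1[S1] = 0*1/2 + 1*1/6 = 1/6
d_1 = (S0=5/6, S1=1/6)
  d_2[S0] = 5/6*1/2 + 1/6*5/6 = 5/9
  d_2[S1] = 5/6*1/2 + 1/6*1/6 = 4/9
d_2 = (S0=5/9, S1=4/9)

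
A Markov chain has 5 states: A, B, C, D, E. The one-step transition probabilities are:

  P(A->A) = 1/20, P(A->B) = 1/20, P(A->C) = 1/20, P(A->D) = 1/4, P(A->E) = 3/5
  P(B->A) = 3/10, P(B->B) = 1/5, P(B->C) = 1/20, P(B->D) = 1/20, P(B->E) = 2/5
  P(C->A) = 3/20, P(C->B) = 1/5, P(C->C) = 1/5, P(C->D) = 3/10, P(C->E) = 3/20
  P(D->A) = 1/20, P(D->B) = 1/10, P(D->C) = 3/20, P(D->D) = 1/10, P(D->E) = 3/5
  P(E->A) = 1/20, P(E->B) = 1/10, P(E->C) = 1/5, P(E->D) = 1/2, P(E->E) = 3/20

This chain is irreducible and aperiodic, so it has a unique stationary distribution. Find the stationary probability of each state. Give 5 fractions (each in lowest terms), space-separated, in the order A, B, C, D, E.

The stationary distribution satisfies pi = pi * P, i.e.:
  pi_A = 1/20*pi_A + 3/10*pi_B + 3/20*pi_C + 1/20*pi_D + 1/20*pi_E
  pi_B = 1/20*pi_A + 1/5*pi_B + 1/5*pi_C + 1/10*pi_D + 1/10*pi_E
  pi_C = 1/20*pi_A + 1/20*pi_B + 1/5*pi_C + 3/20*pi_D + 1/5*pi_E
  pi_D = 1/4*pi_A + 1/20*pi_B + 3/10*pi_C + 1/10*pi_D + 1/2*pi_E
  pi_E = 3/5*pi_A + 2/5*pi_B + 3/20*pi_C + 3/5*pi_D + 3/20*pi_E
with normalization: pi_A + pi_B + pi_C + pi_D + pi_E = 1.

Using the first 4 balance equations plus normalization, the linear system A*pi = b is:
  [-19/20, 3/10, 3/20, 1/20, 1/20] . pi = 0
  [1/20, -4/5, 1/5, 1/10, 1/10] . pi = 0
  [1/20, 1/20, -4/5, 3/20, 1/5] . pi = 0
  [1/4, 1/20, 3/10, -9/10, 1/2] . pi = 0
  [1, 1, 1, 1, 1] . pi = 1

Solving yields:
  pi_A = 10055/104712
  pi_B = 12859/104712
  pi_C = 32093/209424
  pi_D = 3647/13089
  pi_E = 73151/209424

Verification (pi * P):
  10055/104712*1/20 + 12859/104712*3/10 + 32093/209424*3/20 + 3647/13089*1/20 + 73151/209424*1/20 = 10055/104712 = pi_A  (ok)
  10055/104712*1/20 + 12859/104712*1/5 + 32093/209424*1/5 + 3647/13089*1/10 + 73151/209424*1/10 = 12859/104712 = pi_B  (ok)
  10055/104712*1/20 + 12859/104712*1/20 + 32093/209424*1/5 + 3647/13089*3/20 + 73151/209424*1/5 = 32093/209424 = pi_C  (ok)
  10055/104712*1/4 + 12859/104712*1/20 + 32093/209424*3/10 + 3647/13089*1/10 + 73151/209424*1/2 = 3647/13089 = pi_D  (ok)
  10055/104712*3/5 + 12859/104712*2/5 + 32093/209424*3/20 + 3647/13089*3/5 + 73151/209424*3/20 = 73151/209424 = pi_E  (ok)

Answer: 10055/104712 12859/104712 32093/209424 3647/13089 73151/209424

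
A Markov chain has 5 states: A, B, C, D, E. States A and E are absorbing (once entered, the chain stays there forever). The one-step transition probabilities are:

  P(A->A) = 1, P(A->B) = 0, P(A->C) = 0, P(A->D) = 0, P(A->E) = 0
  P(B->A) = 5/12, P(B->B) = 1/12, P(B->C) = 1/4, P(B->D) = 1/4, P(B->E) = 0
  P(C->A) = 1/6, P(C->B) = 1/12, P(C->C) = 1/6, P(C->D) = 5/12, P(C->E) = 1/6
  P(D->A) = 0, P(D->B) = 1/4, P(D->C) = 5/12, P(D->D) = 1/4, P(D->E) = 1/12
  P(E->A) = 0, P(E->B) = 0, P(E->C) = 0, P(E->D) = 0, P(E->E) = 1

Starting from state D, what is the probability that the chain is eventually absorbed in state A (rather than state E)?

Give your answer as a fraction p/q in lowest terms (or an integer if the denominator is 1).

Let a_i = P(absorbed in A | start in state i).
Boundary conditions: a_A = 1, a_E = 0.
For each transient state i, a_i = sum_j P(i->j) * a_j:
  a_B = 5/12*a_A + 1/12*a_B + 1/4*a_C + 1/4*a_D + 0*a_E
  a_C = 1/6*a_A + 1/12*a_B + 1/6*a_C + 5/12*a_D + 1/6*a_E
  a_D = 0*a_A + 1/4*a_B + 5/12*a_C + 1/4*a_D + 1/12*a_E

Substituting a_A = 1 and a_E = 0, rearrange to (I - Q) a = r where r[i] = P(i -> A):
  [11/12, -1/4, -1/4] . (a_B, a_C, a_D) = 5/12
  [-1/12, 5/6, -5/12] . (a_B, a_C, a_D) = 1/6
  [-1/4, -5/12, 3/4] . (a_B, a_C, a_D) = 0

Solving yields:
  a_B = 409/538
  a_C = 150/269
  a_D = 303/538

Starting state is D, so the absorption probability is a_D = 303/538.

Answer: 303/538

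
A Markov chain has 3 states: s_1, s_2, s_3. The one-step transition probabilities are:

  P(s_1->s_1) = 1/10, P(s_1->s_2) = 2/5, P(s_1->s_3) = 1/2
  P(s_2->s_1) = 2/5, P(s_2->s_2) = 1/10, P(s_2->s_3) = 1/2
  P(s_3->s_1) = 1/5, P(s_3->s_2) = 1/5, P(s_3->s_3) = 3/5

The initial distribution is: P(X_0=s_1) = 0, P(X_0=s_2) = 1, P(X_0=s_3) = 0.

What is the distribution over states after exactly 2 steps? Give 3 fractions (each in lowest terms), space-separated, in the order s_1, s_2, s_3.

Answer: 9/50 27/100 11/20

Derivation:
Propagating the distribution step by step (d_{t+1} = d_t * P):
d_0 = (s_1=0, s_2=1, s_3=0)
  d_1[s_1] = 0*1/10 + 1*2/5 + 0*1/5 = 2/5
  d_1[s_2] = 0*2/5 + 1*1/10 + 0*1/5 = 1/10
  d_1[s_3] = 0*1/2 + 1*1/2 + 0*3/5 = 1/2
d_1 = (s_1=2/5, s_2=1/10, s_3=1/2)
  d_2[s_1] = 2/5*1/10 + 1/10*2/5 + 1/2*1/5 = 9/50
  d_2[s_2] = 2/5*2/5 + 1/10*1/10 + 1/2*1/5 = 27/100
  d_2[s_3] = 2/5*1/2 + 1/10*1/2 + 1/2*3/5 = 11/20
d_2 = (s_1=9/50, s_2=27/100, s_3=11/20)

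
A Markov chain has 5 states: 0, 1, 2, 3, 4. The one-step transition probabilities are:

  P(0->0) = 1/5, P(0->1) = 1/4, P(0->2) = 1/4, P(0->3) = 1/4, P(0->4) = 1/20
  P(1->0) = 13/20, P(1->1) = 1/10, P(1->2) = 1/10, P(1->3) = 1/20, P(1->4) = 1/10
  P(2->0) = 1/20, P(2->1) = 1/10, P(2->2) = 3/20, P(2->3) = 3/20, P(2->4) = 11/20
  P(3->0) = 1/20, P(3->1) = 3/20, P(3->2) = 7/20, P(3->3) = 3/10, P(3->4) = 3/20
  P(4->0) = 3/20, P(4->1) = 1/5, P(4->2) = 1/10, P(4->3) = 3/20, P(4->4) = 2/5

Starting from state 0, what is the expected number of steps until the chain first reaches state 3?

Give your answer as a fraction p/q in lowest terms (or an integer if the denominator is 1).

Answer: 4756/825

Derivation:
Let h_i = expected steps to first reach 3 from state i.
Boundary: h_3 = 0.
First-step equations for the other states:
  h_0 = 1 + 1/5*h_0 + 1/4*h_1 + 1/4*h_2 + 1/4*h_3 + 1/20*h_4
  h_1 = 1 + 13/20*h_0 + 1/10*h_1 + 1/10*h_2 + 1/20*h_3 + 1/10*h_4
  h_2 = 1 + 1/20*h_0 + 1/10*h_1 + 3/20*h_2 + 3/20*h_3 + 11/20*h_4
  h_4 = 1 + 3/20*h_0 + 1/5*h_1 + 1/10*h_2 + 3/20*h_3 + 2/5*h_4

Substituting h_3 = 0 and rearranging gives the linear system (I - Q) h = 1:
  [4/5, -1/4, -1/4, -1/20] . (h_0, h_1, h_2, h_4) = 1
  [-13/20, 9/10, -1/10, -1/10] . (h_0, h_1, h_2, h_4) = 1
  [-1/20, -1/10, 17/20, -11/20] . (h_0, h_1, h_2, h_4) = 1
  [-3/20, -1/5, -1/10, 3/5] . (h_0, h_1, h_2, h_4) = 1

Solving yields:
  h_0 = 4756/825
  h_1 = 1844/275
  h_2 = 1776/275
  h_4 = 5296/825

Starting state is 0, so the expected hitting time is h_0 = 4756/825.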